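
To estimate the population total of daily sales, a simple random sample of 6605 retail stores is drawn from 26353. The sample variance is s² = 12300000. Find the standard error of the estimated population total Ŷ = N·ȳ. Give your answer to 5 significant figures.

Var(Ŷ) = N²·Var(ȳ) = N²·(1 − n/N)·s²/n.
f = 6605/26353 = 0.25063560; Var(ȳ) = 0.74936440·12300000/6605 = 1395.4856.
Var(Ŷ) = 26353² · 1395.4856 = 9.6913769 × 10^11.
SE(Ŷ) = √(9.6913769 × 10^11) = 984450.

984450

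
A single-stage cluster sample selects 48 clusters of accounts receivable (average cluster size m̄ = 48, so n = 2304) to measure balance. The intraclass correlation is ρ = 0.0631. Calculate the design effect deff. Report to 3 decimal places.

3.966

deff = 1 + (48 − 1)·0.0631 = 1 + 2.9657 = 3.9657.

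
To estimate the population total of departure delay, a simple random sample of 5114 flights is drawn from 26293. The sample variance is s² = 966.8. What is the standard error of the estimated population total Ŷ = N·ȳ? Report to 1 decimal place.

10260.3

Var(Ŷ) = N²·Var(ȳ) = N²·(1 − n/N)·s²/n.
f = 5114/26293 = 0.19450044; Var(ȳ) = 0.80549956·966.8/5114 = 0.15227942.
Var(Ŷ) = 26293² · 0.15227942 = 1.0527409 × 10^8.
SE(Ŷ) = √(1.0527409 × 10^8) = 10260.3.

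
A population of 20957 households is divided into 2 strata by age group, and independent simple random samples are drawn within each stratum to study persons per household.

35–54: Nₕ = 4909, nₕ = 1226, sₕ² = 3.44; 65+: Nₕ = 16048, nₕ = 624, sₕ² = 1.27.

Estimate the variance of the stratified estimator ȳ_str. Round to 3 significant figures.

0.00126

Var(ȳ_str) = Σₕ Wₕ²(1 − fₕ)sₕ²/nₕ with Wₕ = Nₕ/N, N = 20957.
35–54: Wₕ = 0.23424154; term = 0.23424154²·(1 − 0.24974537)·3.44/1226 = 1.1550599 × 10^-4.
65+: Wₕ = 0.76575846; term = 0.76575846²·(1 − 0.03888335)·1.27/624 = 0.0011470407.
Sum = 0.0012625467.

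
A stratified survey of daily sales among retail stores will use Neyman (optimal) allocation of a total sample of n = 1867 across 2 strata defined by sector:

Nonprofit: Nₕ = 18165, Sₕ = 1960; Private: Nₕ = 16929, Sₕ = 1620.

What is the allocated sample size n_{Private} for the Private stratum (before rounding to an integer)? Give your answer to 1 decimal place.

Neyman allocation: nₕ = n·NₕSₕ / Σⱼ NⱼSⱼ.
Σ NⱼSⱼ = 18165·1960 + 16929·1620 = 6.302838 × 10^7.
n_{Private} = 1867·16929·1620 / (6.302838 × 10^7) = 812.4.

812.4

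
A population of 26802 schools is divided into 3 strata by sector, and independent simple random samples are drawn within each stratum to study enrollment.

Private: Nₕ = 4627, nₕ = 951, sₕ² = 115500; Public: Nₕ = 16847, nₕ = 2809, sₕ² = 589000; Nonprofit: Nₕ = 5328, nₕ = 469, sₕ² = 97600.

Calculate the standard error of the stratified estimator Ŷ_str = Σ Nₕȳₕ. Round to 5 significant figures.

Var(Ŷ_str) = Σₕ Nₕ²(1 − fₕ)sₕ²/nₕ.
Private: 4627²·(1 − 951/4627)·115500/951 = 2.0657439 × 10^9.
Public: 16847²·(1 − 2809/16847)·589000/2809 = 4.9589687 × 10^10.
Nonprofit: 5328²·(1 − 469/5328)·97600/469 = 5.38751 × 10^9.
Sum = 5.7042941 × 10^10.
SE = √(5.7042941 × 10^10) = 238840.

238840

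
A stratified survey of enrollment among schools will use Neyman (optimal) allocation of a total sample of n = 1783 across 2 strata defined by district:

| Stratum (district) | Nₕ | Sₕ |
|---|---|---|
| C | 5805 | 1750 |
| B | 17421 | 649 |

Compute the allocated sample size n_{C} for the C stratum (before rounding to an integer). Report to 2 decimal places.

Neyman allocation: nₕ = n·NₕSₕ / Σⱼ NⱼSⱼ.
Σ NⱼSⱼ = 5805·1750 + 17421·649 = 2.1464979 × 10^7.
n_{C} = 1783·5805·1750 / (2.1464979 × 10^7) = 843.84.

843.84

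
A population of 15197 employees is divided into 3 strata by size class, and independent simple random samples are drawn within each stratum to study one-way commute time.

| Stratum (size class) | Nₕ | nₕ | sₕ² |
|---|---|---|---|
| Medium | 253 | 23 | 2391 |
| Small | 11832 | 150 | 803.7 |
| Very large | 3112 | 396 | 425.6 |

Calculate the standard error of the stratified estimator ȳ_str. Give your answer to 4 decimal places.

1.8089

Var(ȳ_str) = Σₕ Wₕ²(1 − fₕ)sₕ²/nₕ with Wₕ = Nₕ/N, N = 15197.
Medium: Wₕ = 0.01664802; term = 0.01664802²·(1 − 0.09090909)·2391/23 = 0.026192947.
Small: Wₕ = 0.77857472; term = 0.77857472²·(1 − 0.01267748)·803.7/150 = 3.2067296.
Very large: Wₕ = 0.20477726; term = 0.20477726²·(1 − 0.12724936)·425.6/396 = 0.039333271.
Sum = 3.2722558.
SE = √(3.2722558) = 1.8089.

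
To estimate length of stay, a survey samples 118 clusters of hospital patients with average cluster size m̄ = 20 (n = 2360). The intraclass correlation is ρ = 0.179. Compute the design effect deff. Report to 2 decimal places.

4.40

deff = 1 + (20 − 1)·0.179 = 1 + 3.401 = 4.401.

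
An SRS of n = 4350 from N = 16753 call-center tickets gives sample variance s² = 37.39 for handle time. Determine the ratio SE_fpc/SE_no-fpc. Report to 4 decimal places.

f = n/N = 4350/16753 = 0.25965499.
SE_no-fpc = √(s²/n) = 0.092711392; SE_fpc = √((1−f)s²/n) = 0.079771945.
Ratio = √(1−f) = 0.86043304.

0.8604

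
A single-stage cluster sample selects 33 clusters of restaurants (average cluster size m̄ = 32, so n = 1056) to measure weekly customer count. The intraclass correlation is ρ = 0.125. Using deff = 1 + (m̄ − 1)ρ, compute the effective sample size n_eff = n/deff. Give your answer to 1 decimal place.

216.6

deff = 1 + (32 − 1)·0.125 = 1 + 3.875 = 4.875.
n_eff = 1056 / 4.875 = 216.6.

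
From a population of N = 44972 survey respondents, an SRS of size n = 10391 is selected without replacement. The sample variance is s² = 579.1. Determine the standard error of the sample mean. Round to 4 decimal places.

0.2070

Under SRS without replacement, Var(ȳ) = (1 − f)·s²/n with f = n/N = 10391/44972 = 0.23105488.
Var(ȳ) = (1 − 0.23105488)·579.1/10391 = 0.76894512·0.055730921 = 0.04285402.
SE(ȳ) = √(0.04285402) = 0.2070.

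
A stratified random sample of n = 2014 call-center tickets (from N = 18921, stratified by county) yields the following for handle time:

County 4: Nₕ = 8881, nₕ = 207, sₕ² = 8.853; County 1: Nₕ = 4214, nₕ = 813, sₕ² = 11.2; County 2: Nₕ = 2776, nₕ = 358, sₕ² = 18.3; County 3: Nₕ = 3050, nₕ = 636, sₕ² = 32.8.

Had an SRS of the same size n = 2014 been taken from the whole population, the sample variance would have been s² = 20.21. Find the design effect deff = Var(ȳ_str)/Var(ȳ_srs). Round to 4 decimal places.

1.3130

Var(ȳ_str) = Σ Wₕ²(1−fₕ)sₕ²/nₕ with Wₕ = Nₕ/18921:
  County 4: (8881/18921)²·(1−207/8881)·8.853/207 = 0.009202657
  County 1: (4214/18921)²·(1−813/4214)·11.2/813 = 5.5149359 × 10^-4
  County 2: (2776/18921)²·(1−358/2776)·18.3/358 = 9.5841952 × 10^-4
  County 3: (3050/18921)²·(1−636/3050)·32.8/636 = 0.0010606343
  → Var(ȳ_str) = 0.011773204.
Var(ȳ_srs) = (1 − 2014/18921)·20.21/2014 = 0.0089666313.
deff = 0.011773204 / 0.0089666313 = 1.3130.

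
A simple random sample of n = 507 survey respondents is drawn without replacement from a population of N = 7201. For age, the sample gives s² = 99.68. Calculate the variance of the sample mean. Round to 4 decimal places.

Under SRS without replacement, Var(ȳ) = (1 − f)·s²/n with f = n/N = 507/7201 = 0.07040689.
Var(ȳ) = (1 − 0.07040689)·99.68/507 = 0.92959311·0.1966075 = 0.18276497.

0.1828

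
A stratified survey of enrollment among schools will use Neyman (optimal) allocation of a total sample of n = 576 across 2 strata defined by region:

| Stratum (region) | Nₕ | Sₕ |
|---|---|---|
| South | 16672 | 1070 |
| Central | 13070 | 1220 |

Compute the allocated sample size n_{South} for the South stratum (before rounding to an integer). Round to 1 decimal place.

304.1

Neyman allocation: nₕ = n·NₕSₕ / Σⱼ NⱼSⱼ.
Σ NⱼSⱼ = 16672·1070 + 13070·1220 = 3.378444 × 10^7.
n_{South} = 576·16672·1070 / (3.378444 × 10^7) = 304.1.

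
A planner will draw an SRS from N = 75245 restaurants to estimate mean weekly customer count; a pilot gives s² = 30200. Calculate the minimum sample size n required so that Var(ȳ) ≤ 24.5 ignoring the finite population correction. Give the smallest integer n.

Without fpc, n₀ = s²/D = 30200/24.5 = 1232.6531.
Rounding up, n = 1233.

1233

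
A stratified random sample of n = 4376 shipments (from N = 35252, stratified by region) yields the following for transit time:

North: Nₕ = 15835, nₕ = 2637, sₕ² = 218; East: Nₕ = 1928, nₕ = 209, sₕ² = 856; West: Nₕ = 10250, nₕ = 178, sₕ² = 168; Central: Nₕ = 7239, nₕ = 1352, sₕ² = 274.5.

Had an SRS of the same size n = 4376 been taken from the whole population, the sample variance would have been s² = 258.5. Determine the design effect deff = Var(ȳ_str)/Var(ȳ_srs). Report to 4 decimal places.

Var(ȳ_str) = Σ Wₕ²(1−fₕ)sₕ²/nₕ with Wₕ = Nₕ/35252:
  North: (15835/35252)²·(1−2637/15835)·218/2637 = 0.013902888
  East: (1928/35252)²·(1−209/1928)·856/209 = 0.010923023
  West: (10250/35252)²·(1−178/10250)·168/178 = 0.078408174
  Central: (7239/35252)²·(1−1352/7239)·274.5/1352 = 0.0069625888
  → Var(ȳ_str) = 0.11019667.
Var(ȳ_srs) = (1 − 4376/35252)·258.5/4376 = 0.051739295.
deff = 0.11019667 / 0.051739295 = 2.1298.

2.1298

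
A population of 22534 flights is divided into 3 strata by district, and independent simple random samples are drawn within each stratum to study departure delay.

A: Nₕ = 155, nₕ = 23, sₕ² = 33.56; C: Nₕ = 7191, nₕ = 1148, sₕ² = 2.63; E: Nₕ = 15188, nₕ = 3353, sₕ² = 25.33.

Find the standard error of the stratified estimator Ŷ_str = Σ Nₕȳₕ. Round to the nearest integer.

1220

Var(Ŷ_str) = Σₕ Nₕ²(1 − fₕ)sₕ²/nₕ.
A: 155²·(1 − 23/155)·33.56/23 = 29853.809.
C: 7191²·(1 − 1148/7191)·2.63/1148 = 99553.319.
E: 15188²·(1 − 3353/15188)·25.33/3353 = 1.3579084 × 10^6.
Sum = 1.4873155 × 10^6.
SE = √(1.4873155 × 10^6) = 1220.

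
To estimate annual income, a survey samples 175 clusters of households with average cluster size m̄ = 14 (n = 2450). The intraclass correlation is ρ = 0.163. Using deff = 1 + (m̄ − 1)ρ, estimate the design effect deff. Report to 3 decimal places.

deff = 1 + (14 − 1)·0.163 = 1 + 2.119 = 3.119.

3.119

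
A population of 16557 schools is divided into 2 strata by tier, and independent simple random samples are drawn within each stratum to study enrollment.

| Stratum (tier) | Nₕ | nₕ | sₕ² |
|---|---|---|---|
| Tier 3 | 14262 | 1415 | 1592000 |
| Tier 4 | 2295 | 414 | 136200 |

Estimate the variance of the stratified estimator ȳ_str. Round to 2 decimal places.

757.16

Var(ȳ_str) = Σₕ Wₕ²(1 − fₕ)sₕ²/nₕ with Wₕ = Nₕ/N, N = 16557.
Tier 3: Wₕ = 0.86138793; term = 0.86138793²·(1 − 0.09921470)·1592000/1415 = 751.9786.
Tier 4: Wₕ = 0.13861207; term = 0.13861207²·(1 − 0.18039216)·136200/414 = 5.1806584.
Sum = 757.15926.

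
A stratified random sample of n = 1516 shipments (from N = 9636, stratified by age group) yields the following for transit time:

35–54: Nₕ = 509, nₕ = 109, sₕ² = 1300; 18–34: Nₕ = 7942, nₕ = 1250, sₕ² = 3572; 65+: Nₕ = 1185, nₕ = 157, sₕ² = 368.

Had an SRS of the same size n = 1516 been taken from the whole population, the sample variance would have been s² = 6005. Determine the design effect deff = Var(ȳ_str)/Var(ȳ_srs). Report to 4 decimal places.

0.5071

Var(ȳ_str) = Σ Wₕ²(1−fₕ)sₕ²/nₕ with Wₕ = Nₕ/9636:
  35–54: (509/9636)²·(1−109/509)·1300/109 = 0.026151767
  18–34: (7942/9636)²·(1−1250/7942)·3572/1250 = 1.6356624
  65+: (1185/9636)²·(1−157/1185)·368/157 = 0.030751482
  → Var(ȳ_str) = 1.6925656.
Var(ȳ_srs) = (1 − 1516/9636)·6005/1516 = 3.3378979.
deff = 1.6925656 / 3.3378979 = 0.5071.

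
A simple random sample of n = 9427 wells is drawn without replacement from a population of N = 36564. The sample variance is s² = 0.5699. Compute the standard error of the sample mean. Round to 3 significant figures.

Under SRS without replacement, Var(ȳ) = (1 − f)·s²/n with f = n/N = 9427/36564 = 0.25782190.
Var(ȳ) = (1 − 0.25782190)·0.5699/9427 = 0.74217810·6.0454015 × 10^-5 = 4.4867646 × 10^-5.
SE(ȳ) = √(4.4867646 × 10^-5) = 0.00670.

0.00670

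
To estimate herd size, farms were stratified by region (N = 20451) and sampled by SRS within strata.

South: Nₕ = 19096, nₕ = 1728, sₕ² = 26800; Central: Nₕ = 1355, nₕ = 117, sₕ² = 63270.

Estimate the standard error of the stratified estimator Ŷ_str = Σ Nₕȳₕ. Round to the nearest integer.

Var(Ŷ_str) = Σₕ Nₕ²(1 − fₕ)sₕ²/nₕ.
South: 19096²·(1 − 1728/19096)·26800/1728 = 5.1437905 × 10^9.
Central: 1355²·(1 − 117/1355)·63270/117 = 9.0713498 × 10^8.
Sum = 6.0509255 × 10^9.
SE = √(6.0509255 × 10^9) = 77788.

77788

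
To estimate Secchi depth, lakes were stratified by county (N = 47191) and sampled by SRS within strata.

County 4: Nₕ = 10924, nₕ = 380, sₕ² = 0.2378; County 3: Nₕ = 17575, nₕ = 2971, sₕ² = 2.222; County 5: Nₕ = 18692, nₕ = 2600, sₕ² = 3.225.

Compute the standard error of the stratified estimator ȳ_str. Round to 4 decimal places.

0.0169

Var(ȳ_str) = Σₕ Wₕ²(1 − fₕ)sₕ²/nₕ with Wₕ = Nₕ/N, N = 47191.
County 4: Wₕ = 0.23148482; term = 0.23148482²·(1 − 0.03478579)·0.2378/380 = 3.2366593 × 10^-5.
County 3: Wₕ = 0.37242271; term = 0.37242271²·(1 − 0.16904694)·2.222/2971 = 8.6196613 × 10^-5.
County 5: Wₕ = 0.39609248; term = 0.39609248²·(1 − 0.13909694)·3.225/2600 = 1.6753433 × 10^-4.
Sum = 2.8609754 × 10^-4.
SE = √(2.8609754 × 10^-4) = 0.0169.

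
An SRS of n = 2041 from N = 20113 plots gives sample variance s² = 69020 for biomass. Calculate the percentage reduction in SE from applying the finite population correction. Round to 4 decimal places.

5.2095

f = n/N = 2041/20113 = 0.10147666.
SE_no-fpc = √(s²/n) = 5.8152177; SE_fpc = √((1−f)s²/n) = 5.5122722.
Ratio = √(1−f) = 0.94790471. Reduction = 100·(1 − 0.94790471) = 5.2095%.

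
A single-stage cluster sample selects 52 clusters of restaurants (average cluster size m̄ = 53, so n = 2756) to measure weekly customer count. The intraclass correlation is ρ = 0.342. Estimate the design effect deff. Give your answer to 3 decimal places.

deff = 1 + (53 − 1)·0.342 = 1 + 17.784 = 18.784.

18.784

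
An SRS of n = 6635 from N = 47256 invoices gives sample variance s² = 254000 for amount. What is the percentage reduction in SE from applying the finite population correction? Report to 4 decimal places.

f = n/N = 6635/47256 = 0.14040545.
SE_no-fpc = √(s²/n) = 6.1872319; SE_fpc = √((1−f)s²/n) = 5.7364501.
Ratio = √(1−f) = 0.92714322. Reduction = 100·(1 − 0.92714322) = 7.2857%.

7.2857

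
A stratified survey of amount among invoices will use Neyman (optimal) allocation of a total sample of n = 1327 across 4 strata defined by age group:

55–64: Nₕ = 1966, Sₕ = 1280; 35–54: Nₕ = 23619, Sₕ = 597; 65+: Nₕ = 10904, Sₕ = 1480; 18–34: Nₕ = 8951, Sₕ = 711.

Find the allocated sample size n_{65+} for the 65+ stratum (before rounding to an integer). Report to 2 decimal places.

547.43

Neyman allocation: nₕ = n·NₕSₕ / Σⱼ NⱼSⱼ.
Σ NⱼSⱼ = 1966·1280 + 23619·597 + 10904·1480 + 8951·711 = 3.9119104 × 10^7.
n_{65+} = 1327·10904·1480 / (3.9119104 × 10^7) = 547.43.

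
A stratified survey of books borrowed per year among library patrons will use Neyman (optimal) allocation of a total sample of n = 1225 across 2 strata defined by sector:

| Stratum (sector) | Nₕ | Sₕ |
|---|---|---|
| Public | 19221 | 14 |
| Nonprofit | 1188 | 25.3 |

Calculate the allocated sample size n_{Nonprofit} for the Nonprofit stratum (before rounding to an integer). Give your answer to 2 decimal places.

123.08

Neyman allocation: nₕ = n·NₕSₕ / Σⱼ NⱼSⱼ.
Σ NⱼSⱼ = 19221·14 + 1188·25.3 = 299150.4.
n_{Nonprofit} = 1225·1188·25.3 / 299150.4 = 123.08.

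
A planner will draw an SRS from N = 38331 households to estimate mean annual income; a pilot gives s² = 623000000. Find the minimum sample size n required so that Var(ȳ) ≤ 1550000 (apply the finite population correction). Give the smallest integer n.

398

Without fpc, n₀ = s²/D = 623000000/1550000 = 401.9355.
With fpc, (1 − n/N)·s²/n ≤ D requires n ≥ n₀/(1 + n₀/N) = 401.9355/(1 + 401.9355/38331) = 397.7646.
Rounding up, n = 398.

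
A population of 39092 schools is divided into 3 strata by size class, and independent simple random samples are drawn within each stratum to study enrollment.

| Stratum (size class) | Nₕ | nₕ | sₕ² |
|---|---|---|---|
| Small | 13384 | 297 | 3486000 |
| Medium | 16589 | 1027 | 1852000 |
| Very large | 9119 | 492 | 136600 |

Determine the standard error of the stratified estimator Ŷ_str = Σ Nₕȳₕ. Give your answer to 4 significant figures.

Var(Ŷ_str) = Σₕ Nₕ²(1 − fₕ)sₕ²/nₕ.
Small: 13384²·(1 − 297/13384)·3486000/297 = 2.0558762 × 10^12.
Medium: 16589²·(1 − 1027/16589)·1852000/1027 = 4.6553909 × 10^11.
Very large: 9119²·(1 − 492/9119)·136600/492 = 2.184201 × 10^10.
Sum = 2.5432573 × 10^12.
SE = √(2.5432573 × 10^12) = 1.595 × 10^6.

1.595 × 10^6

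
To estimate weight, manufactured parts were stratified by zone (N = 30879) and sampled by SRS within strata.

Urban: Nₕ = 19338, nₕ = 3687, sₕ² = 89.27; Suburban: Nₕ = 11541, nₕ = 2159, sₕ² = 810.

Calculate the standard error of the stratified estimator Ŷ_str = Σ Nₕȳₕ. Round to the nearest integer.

Var(Ŷ_str) = Σₕ Nₕ²(1 − fₕ)sₕ²/nₕ.
Urban: 19338²·(1 − 3687/19338)·89.27/3687 = 7.3280099 × 10^6.
Suburban: 11541²·(1 − 2159/11541)·810/2159 = 4.062293 × 10^7.
Sum = 4.795094 × 10^7.
SE = √(4.795094 × 10^7) = 6925.

6925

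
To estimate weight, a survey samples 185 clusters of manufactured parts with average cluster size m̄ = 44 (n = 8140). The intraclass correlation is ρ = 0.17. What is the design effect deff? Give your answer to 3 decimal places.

8.310

deff = 1 + (44 − 1)·0.17 = 1 + 7.31 = 8.31.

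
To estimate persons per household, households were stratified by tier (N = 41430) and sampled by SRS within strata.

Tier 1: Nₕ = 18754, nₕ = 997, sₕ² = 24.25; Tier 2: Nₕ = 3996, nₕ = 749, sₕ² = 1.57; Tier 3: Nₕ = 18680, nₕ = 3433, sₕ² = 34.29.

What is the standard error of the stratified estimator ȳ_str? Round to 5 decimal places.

0.07995

Var(ȳ_str) = Σₕ Wₕ²(1 − fₕ)sₕ²/nₕ with Wₕ = Nₕ/N, N = 41430.
Tier 1: Wₕ = 0.45266715; term = 0.45266715²·(1 − 0.05316199)·24.25/997 = 0.0047190027.
Tier 2: Wₕ = 0.09645185; term = 0.09645185²·(1 − 0.18743744)·1.57/749 = 1.5845127 × 10^-5.
Tier 3: Wₕ = 0.45088100; term = 0.45088100²·(1 − 0.18377944)·34.29/3433 = 0.0016573914.
Sum = 0.0063922392.
SE = √(0.0063922392) = 0.07995.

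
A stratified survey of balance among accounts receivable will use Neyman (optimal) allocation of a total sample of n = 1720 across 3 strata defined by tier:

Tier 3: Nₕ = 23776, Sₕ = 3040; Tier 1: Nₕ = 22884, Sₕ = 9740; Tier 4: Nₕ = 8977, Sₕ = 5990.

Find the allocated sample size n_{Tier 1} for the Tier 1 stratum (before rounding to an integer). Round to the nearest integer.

1099

Neyman allocation: nₕ = n·NₕSₕ / Σⱼ NⱼSⱼ.
Σ NⱼSⱼ = 23776·3040 + 22884·9740 + 8977·5990 = 3.4894143 × 10^8.
n_{Tier 1} = 1720·22884·9740 / (3.4894143 × 10^8) = 1099.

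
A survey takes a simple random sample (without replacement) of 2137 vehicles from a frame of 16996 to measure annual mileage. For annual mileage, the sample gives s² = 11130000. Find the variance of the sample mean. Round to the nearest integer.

Under SRS without replacement, Var(ȳ) = (1 − f)·s²/n with f = n/N = 2137/16996 = 0.12573547.
Var(ȳ) = (1 − 0.12573547)·11130000/2137 = 0.87426453·5208.2358 = 4553.3759.

4553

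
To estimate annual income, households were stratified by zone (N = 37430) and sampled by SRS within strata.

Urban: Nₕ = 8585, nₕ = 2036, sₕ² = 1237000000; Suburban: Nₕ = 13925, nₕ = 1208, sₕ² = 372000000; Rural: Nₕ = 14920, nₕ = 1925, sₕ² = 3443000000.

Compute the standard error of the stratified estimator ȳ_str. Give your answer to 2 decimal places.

557.52

Var(ȳ_str) = Σₕ Wₕ²(1 − fₕ)sₕ²/nₕ with Wₕ = Nₕ/N, N = 37430.
Urban: Wₕ = 0.22936147; term = 0.22936147²·(1 − 0.23715783)·1237000000/2036 = 24381.901.
Suburban: Wₕ = 0.37202779; term = 0.37202779²·(1 − 0.08675045)·372000000/1208 = 38923.889.
Rural: Wₕ = 0.39861074; term = 0.39861074²·(1 − 0.12902145)·3443000000/1925 = 247520.82.
Sum = 310826.61.
SE = √(310826.61) = 557.52.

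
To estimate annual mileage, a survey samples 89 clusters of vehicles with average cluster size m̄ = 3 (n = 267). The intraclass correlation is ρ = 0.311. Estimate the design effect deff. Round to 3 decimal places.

deff = 1 + (3 − 1)·0.311 = 1 + 0.622 = 1.622.

1.622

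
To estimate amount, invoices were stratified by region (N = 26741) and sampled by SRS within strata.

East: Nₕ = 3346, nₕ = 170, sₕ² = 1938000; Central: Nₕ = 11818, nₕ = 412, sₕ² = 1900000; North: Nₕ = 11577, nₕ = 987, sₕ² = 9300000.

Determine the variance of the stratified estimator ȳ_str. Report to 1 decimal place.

2654.2

Var(ȳ_str) = Σₕ Wₕ²(1 − fₕ)sₕ²/nₕ with Wₕ = Nₕ/N, N = 26741.
East: Wₕ = 0.12512621; term = 0.12512621²·(1 − 0.05080693)·1938000/170 = 169.41661.
Central: Wₕ = 0.44194308; term = 0.44194308²·(1 − 0.03486207)·1900000/412 = 869.31755.
North: Wₕ = 0.43293071; term = 0.43293071²·(1 − 0.08525525)·9300000/987 = 1615.4834.
Sum = 2654.2176.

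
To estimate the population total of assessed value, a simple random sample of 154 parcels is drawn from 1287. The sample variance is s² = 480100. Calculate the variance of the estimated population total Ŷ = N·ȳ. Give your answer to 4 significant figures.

Var(Ŷ) = N²·Var(ȳ) = N²·(1 − n/N)·s²/n.
f = 154/1287 = 0.11965812; Var(ȳ) = 0.88034188·480100/154 = 2744.4944.
Var(Ŷ) = 1287² · 2744.4944 = 4.5458954 × 10^9.

4.546 × 10^9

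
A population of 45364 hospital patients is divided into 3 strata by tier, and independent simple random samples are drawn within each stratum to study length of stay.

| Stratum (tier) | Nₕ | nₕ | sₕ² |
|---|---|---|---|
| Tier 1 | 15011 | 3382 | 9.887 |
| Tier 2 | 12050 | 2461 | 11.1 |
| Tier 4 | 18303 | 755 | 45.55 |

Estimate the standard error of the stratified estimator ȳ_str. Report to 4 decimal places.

Var(ȳ_str) = Σₕ Wₕ²(1 − fₕ)sₕ²/nₕ with Wₕ = Nₕ/N, N = 45364.
Tier 1: Wₕ = 0.33090116; term = 0.33090116²·(1 − 0.22530145)·9.887/3382 = 2.4798205 × 10^-4.
Tier 2: Wₕ = 0.26562913; term = 0.26562913²·(1 − 0.20423237)·11.1/2461 = 2.5324976 × 10^-4.
Tier 4: Wₕ = 0.40346971; term = 0.40346971²·(1 − 0.04125007)·45.55/755 = 0.0094160477.
Sum = 0.0099172795.
SE = √(0.0099172795) = 0.0996.

0.0996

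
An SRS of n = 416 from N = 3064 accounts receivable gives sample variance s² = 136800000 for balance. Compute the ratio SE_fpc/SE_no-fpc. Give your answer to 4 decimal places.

f = n/N = 416/3064 = 0.13577023.
SE_no-fpc = √(s²/n) = 573.45109; SE_fpc = √((1−f)s²/n) = 533.10284.
Ratio = √(1−f) = 0.92963959.

0.9296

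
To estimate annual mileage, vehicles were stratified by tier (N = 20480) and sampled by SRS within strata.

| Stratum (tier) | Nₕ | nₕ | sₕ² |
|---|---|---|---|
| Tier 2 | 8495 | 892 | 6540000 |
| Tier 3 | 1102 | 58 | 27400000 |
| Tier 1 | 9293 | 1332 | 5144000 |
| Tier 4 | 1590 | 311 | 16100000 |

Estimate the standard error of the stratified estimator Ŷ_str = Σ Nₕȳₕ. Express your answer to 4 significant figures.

Var(Ŷ_str) = Σₕ Nₕ²(1 − fₕ)sₕ²/nₕ.
Tier 2: 8495²·(1 − 892/8495)·6540000/892 = 4.7354501 × 10^11.
Tier 3: 1102²·(1 − 58/1102)·27400000/58 = 5.435064 × 10^11.
Tier 1: 9293²·(1 − 1332/9293)·5144000/1332 = 2.8570662 × 10^11.
Tier 4: 1590²·(1 − 311/1590)·16100000/311 = 1.0527692 × 10^11.
Sum = 1.408035 × 10^12.
SE = √(1.408035 × 10^12) = 1.187 × 10^6.

1.187 × 10^6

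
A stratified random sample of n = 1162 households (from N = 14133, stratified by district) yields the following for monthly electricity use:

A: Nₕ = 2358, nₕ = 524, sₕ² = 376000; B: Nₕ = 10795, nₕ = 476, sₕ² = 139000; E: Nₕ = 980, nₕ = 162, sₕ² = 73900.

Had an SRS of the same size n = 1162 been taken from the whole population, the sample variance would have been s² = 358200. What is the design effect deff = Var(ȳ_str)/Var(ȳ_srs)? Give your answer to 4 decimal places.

Var(ȳ_str) = Σ Wₕ²(1−fₕ)sₕ²/nₕ with Wₕ = Nₕ/14133:
  A: (2358/14133)²·(1−524/2358)·376000/524 = 15.535705
  B: (10795/14133)²·(1−476/10795)·139000/476 = 162.85436
  E: (980/14133)²·(1−162/980)·73900/162 = 1.8307965
  → Var(ȳ_str) = 180.22086.
Var(ȳ_srs) = (1 − 1162/14133)·358200/1162 = 282.91668.
deff = 180.22086 / 282.91668 = 0.6370.

0.6370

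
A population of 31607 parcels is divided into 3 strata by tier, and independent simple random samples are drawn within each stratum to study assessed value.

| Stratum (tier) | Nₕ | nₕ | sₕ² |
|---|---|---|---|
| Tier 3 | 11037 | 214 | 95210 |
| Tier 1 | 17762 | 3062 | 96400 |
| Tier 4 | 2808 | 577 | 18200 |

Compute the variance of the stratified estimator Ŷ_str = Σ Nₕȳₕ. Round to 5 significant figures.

6.1563 × 10^10

Var(Ŷ_str) = Σₕ Nₕ²(1 − fₕ)sₕ²/nₕ.
Tier 3: 11037²·(1 − 214/11037)·95210/214 = 5.3145622 × 10^10.
Tier 1: 17762²·(1 − 3062/17762)·96400/3062 = 8.2201747 × 10^9.
Tier 4: 2808²·(1 − 577/2808)·18200/577 = 1.9760242 × 10^8.
Sum = 6.1563399 × 10^10.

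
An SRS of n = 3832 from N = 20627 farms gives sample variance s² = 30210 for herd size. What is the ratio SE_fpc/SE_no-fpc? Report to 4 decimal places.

f = n/N = 3832/20627 = 0.18577592.
SE_no-fpc = √(s²/n) = 2.807777; SE_fpc = √((1−f)s²/n) = 2.5335798.
Ratio = √(1−f) = 0.90234366.

0.9023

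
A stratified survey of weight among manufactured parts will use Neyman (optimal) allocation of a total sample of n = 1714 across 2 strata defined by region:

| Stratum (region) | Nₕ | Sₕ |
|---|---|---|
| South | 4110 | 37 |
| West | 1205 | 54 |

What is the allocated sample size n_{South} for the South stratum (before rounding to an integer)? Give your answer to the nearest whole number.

Neyman allocation: nₕ = n·NₕSₕ / Σⱼ NⱼSⱼ.
Σ NⱼSⱼ = 4110·37 + 1205·54 = 217140.
n_{South} = 1714·4110·37 / 217140 = 1200.

1200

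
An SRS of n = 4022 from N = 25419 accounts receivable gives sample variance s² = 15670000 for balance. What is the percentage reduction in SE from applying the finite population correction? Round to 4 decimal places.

f = n/N = 4022/25419 = 0.15822810.
SE_no-fpc = √(s²/n) = 62.41852; SE_fpc = √((1−f)s²/n) = 57.267824.
Ratio = √(1−f) = 0.91748128. Reduction = 100·(1 − 0.91748128) = 8.2519%.

8.2519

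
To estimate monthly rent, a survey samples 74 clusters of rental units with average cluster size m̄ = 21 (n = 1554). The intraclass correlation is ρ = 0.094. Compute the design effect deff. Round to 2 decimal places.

2.88

deff = 1 + (21 − 1)·0.094 = 1 + 1.88 = 2.88.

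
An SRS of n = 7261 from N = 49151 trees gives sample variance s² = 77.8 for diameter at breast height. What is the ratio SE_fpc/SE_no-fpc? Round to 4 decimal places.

0.9232

f = n/N = 7261/49151 = 0.14772843.
SE_no-fpc = √(s²/n) = 0.10351221; SE_fpc = √((1−f)s²/n) = 0.095560977.
Ratio = √(1−f) = 0.92318556.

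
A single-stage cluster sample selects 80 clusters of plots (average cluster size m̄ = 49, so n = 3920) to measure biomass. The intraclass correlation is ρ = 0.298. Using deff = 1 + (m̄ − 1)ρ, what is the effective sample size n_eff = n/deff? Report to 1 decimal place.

deff = 1 + (49 − 1)·0.298 = 1 + 14.304 = 15.304.
n_eff = 3920 / 15.304 = 256.1.

256.1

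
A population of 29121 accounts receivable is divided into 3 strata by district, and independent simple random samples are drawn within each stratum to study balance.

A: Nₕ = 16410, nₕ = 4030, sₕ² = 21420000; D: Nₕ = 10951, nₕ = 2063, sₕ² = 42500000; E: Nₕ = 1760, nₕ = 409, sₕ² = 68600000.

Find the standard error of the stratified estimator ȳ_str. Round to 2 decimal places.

64.09

Var(ȳ_str) = Σₕ Wₕ²(1 − fₕ)sₕ²/nₕ with Wₕ = Nₕ/N, N = 29121.
A: Wₕ = 0.56351087; term = 0.56351087²·(1 − 0.24558196)·21420000/4030 = 1273.301.
D: Wₕ = 0.37605165; term = 0.37605165²·(1 − 0.18838462)·42500000/2063 = 2364.4763.
E: Wₕ = 0.06043748; term = 0.06043748²·(1 − 0.23238636)·68600000/409 = 470.27973.
Sum = 4108.057.
SE = √(4108.057) = 64.09.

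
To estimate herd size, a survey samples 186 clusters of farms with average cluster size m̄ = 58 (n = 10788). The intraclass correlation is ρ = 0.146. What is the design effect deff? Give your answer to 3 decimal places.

9.322

deff = 1 + (58 − 1)·0.146 = 1 + 8.322 = 9.322.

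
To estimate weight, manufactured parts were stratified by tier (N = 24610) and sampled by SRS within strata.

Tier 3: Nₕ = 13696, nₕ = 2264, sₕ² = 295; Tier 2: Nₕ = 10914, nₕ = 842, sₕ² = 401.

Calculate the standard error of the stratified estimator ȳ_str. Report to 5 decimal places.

Var(ȳ_str) = Σₕ Wₕ²(1 − fₕ)sₕ²/nₕ with Wₕ = Nₕ/N, N = 24610.
Tier 3: Wₕ = 0.55652174; term = 0.55652174²·(1 − 0.16530374)·295/2264 = 0.033685138.
Tier 2: Wₕ = 0.44347826; term = 0.44347826²·(1 − 0.07714862)·401/842 = 0.086438798.
Sum = 0.12012394.
SE = √(0.12012394) = 0.34659.

0.34659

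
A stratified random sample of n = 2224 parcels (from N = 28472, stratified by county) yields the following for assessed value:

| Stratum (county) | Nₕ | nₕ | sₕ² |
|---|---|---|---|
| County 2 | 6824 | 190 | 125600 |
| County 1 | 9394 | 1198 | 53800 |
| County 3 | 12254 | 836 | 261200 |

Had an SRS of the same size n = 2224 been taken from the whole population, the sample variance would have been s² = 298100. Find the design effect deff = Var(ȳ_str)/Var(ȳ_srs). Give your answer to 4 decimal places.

0.7697

Var(ȳ_str) = Σ Wₕ²(1−fₕ)sₕ²/nₕ with Wₕ = Nₕ/28472:
  County 2: (6824/28472)²·(1−190/6824)·125600/190 = 36.915995
  County 1: (9394/28472)²·(1−1198/9394)·53800/1198 = 4.2652257
  County 3: (12254/28472)²·(1−836/12254)·261200/836 = 53.926081
  → Var(ȳ_str) = 95.107302.
Var(ȳ_srs) = (1 − 2224/28472)·298100/2224 = 123.56783.
deff = 95.107302 / 123.56783 = 0.7697.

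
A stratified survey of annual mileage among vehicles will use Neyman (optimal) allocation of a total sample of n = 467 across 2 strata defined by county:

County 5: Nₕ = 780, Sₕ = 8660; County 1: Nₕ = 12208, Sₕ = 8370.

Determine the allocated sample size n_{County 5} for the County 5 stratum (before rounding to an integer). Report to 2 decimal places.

Neyman allocation: nₕ = n·NₕSₕ / Σⱼ NⱼSⱼ.
Σ NⱼSⱼ = 780·8660 + 12208·8370 = 1.0893576 × 10^8.
n_{County 5} = 467·780·8660 / (1.0893576 × 10^8) = 28.96.

28.96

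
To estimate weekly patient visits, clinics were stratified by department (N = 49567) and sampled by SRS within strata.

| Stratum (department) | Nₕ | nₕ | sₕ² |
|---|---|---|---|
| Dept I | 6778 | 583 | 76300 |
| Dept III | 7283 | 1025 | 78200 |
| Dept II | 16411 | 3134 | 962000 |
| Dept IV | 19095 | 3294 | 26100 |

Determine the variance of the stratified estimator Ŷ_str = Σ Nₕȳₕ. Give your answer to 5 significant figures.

7.8246 × 10^10

Var(Ŷ_str) = Σₕ Nₕ²(1 − fₕ)sₕ²/nₕ.
Dept I: 6778²·(1 − 583/6778)·76300/583 = 5.4953943 × 10^9.
Dept III: 7283²·(1 − 1025/7283)·78200/1025 = 3.4771927 × 10^9.
Dept II: 16411²·(1 − 3134/16411)·962000/3134 = 6.6882282 × 10^10.
Dept IV: 19095²·(1 − 3294/19095)·26100/3294 = 2.3906783 × 10^9.
Sum = 7.8245547 × 10^10.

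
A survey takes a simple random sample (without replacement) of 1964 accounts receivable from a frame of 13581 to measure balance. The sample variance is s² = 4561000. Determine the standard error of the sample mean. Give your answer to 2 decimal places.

44.57

Under SRS without replacement, Var(ȳ) = (1 − f)·s²/n with f = n/N = 1964/13581 = 0.14461380.
Var(ȳ) = (1 − 0.14461380)·4561000/1964 = 0.85538620·2322.3014 = 1986.4646.
SE(ȳ) = √(1986.4646) = 44.57.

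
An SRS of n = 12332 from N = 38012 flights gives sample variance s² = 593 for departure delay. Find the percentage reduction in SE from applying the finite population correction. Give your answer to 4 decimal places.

f = n/N = 12332/38012 = 0.32442387.
SE_no-fpc = √(s²/n) = 0.21928584; SE_fpc = √((1−f)s²/n) = 0.18023857.
Ratio = √(1−f) = 0.82193439. Reduction = 100·(1 − 0.82193439) = 17.8066%.

17.8066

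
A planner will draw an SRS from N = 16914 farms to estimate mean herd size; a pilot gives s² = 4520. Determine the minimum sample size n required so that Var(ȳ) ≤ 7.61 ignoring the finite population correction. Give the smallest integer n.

594

Without fpc, n₀ = s²/D = 4520/7.61 = 593.9553.
Rounding up, n = 594.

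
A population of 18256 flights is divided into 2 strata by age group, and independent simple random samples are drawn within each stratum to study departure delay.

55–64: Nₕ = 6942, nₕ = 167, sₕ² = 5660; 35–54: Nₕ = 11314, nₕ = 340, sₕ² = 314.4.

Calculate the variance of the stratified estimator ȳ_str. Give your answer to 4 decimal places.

Var(ȳ_str) = Σₕ Wₕ²(1 − fₕ)sₕ²/nₕ with Wₕ = Nₕ/N, N = 18256.
55–64: Wₕ = 0.38025855; term = 0.38025855²·(1 − 0.02405647)·5660/167 = 4.7828043.
35–54: Wₕ = 0.61974145; term = 0.61974145²·(1 − 0.03005126)·314.4/340 = 0.34448752.
Sum = 5.1272918.

5.1273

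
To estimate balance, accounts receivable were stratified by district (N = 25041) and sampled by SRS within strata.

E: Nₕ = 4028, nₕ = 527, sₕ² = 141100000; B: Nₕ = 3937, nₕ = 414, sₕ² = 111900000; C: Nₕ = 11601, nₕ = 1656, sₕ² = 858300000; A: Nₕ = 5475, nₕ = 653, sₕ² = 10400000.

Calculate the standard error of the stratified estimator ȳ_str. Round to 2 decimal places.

Var(ȳ_str) = Σₕ Wₕ²(1 − fₕ)sₕ²/nₕ with Wₕ = Nₕ/N, N = 25041.
E: Wₕ = 0.16085620; term = 0.16085620²·(1 − 0.13083416)·141100000/527 = 6021.3606.
B: Wₕ = 0.15722216; term = 0.15722216²·(1 − 0.10515621)·111900000/414 = 5978.6684.
C: Wₕ = 0.46328022; term = 0.46328022²·(1 − 0.14274631)·858300000/1656 = 95362.067.
A: Wₕ = 0.21864143; term = 0.21864143²·(1 − 0.11926941)·10400000/653 = 670.54534.
Sum = 108032.64.
SE = √(108032.64) = 328.68.

328.68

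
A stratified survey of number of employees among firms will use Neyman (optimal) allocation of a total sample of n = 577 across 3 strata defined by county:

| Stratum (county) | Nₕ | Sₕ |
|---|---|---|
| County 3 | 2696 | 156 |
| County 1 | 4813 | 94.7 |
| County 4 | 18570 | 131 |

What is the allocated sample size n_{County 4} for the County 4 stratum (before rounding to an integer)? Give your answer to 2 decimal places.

424.19

Neyman allocation: nₕ = n·NₕSₕ / Σⱼ NⱼSⱼ.
Σ NⱼSⱼ = 2696·156 + 4813·94.7 + 18570·131 = 3.3090371 × 10^6.
n_{County 4} = 577·18570·131 / (3.3090371 × 10^6) = 424.19.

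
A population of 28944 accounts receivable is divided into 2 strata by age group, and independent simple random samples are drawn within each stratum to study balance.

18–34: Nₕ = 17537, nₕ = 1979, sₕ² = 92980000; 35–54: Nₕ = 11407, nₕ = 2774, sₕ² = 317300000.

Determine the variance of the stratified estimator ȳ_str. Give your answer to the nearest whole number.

28747

Var(ȳ_str) = Σₕ Wₕ²(1 − fₕ)sₕ²/nₕ with Wₕ = Nₕ/N, N = 28944.
18–34: Wₕ = 0.60589414; term = 0.60589414²·(1 − 0.11284712)·92980000/1979 = 15301.56.
35–54: Wₕ = 0.39410586; term = 0.39410586²·(1 − 0.24318401)·317300000/2774 = 13445.585.
Sum = 28747.145.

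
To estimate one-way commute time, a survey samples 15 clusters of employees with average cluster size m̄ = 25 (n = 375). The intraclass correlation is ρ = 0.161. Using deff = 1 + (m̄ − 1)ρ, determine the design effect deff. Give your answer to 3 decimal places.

4.864

deff = 1 + (25 − 1)·0.161 = 1 + 3.864 = 4.864.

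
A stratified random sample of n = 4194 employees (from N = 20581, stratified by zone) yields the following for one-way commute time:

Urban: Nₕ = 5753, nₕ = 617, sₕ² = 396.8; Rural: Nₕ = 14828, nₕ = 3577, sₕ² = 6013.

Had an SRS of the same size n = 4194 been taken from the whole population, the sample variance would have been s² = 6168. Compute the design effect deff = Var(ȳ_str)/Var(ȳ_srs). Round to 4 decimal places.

0.6037

Var(ȳ_str) = Σ Wₕ²(1−fₕ)sₕ²/nₕ with Wₕ = Nₕ/20581:
  Urban: (5753/20581)²·(1−617/5753)·396.8/617 = 0.044861412
  Rural: (14828/20581)²·(1−3577/14828)·6013/3577 = 0.66208389
  → Var(ȳ_str) = 0.7069453.
Var(ȳ_srs) = (1 − 4194/20581)·6168/4194 = 1.1709785.
deff = 0.7069453 / 1.1709785 = 0.6037.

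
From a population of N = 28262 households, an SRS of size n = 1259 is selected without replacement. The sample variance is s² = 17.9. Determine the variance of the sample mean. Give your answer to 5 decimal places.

0.01358

Under SRS without replacement, Var(ȳ) = (1 − f)·s²/n with f = n/N = 1259/28262 = 0.04454745.
Var(ȳ) = (1 − 0.04454745)·17.9/1259 = 0.95545255·0.014217633 = 0.013584274.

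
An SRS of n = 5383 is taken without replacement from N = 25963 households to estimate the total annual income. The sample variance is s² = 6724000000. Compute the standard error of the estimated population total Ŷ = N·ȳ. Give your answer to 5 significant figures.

Var(Ŷ) = N²·Var(ȳ) = N²·(1 − n/N)·s²/n.
f = 5383/25963 = 0.20733351; Var(ȳ) = 0.79266649·6724000000/5383 = 990133.65.
Var(Ŷ) = 25963² · 990133.65 = 6.6742669 × 10^14.
SE(Ŷ) = √(6.6742669 × 10^14) = 2.5835 × 10^7.

2.5835 × 10^7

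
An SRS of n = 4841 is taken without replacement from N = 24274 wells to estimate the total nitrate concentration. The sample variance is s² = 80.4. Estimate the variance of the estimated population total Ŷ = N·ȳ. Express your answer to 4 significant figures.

7.834 × 10^6

Var(Ŷ) = N²·Var(ȳ) = N²·(1 − n/N)·s²/n.
f = 4841/24274 = 0.19943149; Var(ȳ) = 0.80056851·80.4/4841 = 0.013295953.
Var(Ŷ) = 24274² · 0.013295953 = 7.8343355 × 10^6.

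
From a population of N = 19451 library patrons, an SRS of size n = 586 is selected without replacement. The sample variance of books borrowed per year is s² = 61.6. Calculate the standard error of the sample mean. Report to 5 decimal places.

Under SRS without replacement, Var(ȳ) = (1 − f)·s²/n with f = n/N = 586/19451 = 0.03012699.
Var(ȳ) = (1 − 0.03012699)·61.6/586 = 0.96987301·0.10511945 = 0.10195252.
SE(ȳ) = √(0.10195252) = 0.31930.

0.31930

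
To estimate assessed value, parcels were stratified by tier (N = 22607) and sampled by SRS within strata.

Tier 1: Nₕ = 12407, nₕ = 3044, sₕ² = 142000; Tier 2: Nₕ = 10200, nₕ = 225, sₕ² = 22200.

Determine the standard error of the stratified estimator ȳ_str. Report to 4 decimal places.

Var(ȳ_str) = Σₕ Wₕ²(1 − fₕ)sₕ²/nₕ with Wₕ = Nₕ/N, N = 22607.
Tier 1: Wₕ = 0.54881231; term = 0.54881231²·(1 − 0.24534537)·142000/3044 = 10.603265.
Tier 2: Wₕ = 0.45118769; term = 0.45118769²·(1 − 0.02205882)·22200/225 = 19.642541.
Sum = 30.245806.
SE = √(30.245806) = 5.4996.

5.4996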